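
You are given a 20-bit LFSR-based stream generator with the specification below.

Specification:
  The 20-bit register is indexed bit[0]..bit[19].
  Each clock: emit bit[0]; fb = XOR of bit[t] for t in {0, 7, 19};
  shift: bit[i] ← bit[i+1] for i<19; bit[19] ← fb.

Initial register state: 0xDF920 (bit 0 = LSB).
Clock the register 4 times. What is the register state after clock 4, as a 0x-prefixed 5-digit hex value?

reg_0 = 0xDF920
clock 1: out=0, reg = 0xEFC90
clock 2: out=0, reg = 0x77E48
clock 3: out=0, reg = 0x3BF24
clock 4: out=0, reg = 0x1DF92

0x1DF92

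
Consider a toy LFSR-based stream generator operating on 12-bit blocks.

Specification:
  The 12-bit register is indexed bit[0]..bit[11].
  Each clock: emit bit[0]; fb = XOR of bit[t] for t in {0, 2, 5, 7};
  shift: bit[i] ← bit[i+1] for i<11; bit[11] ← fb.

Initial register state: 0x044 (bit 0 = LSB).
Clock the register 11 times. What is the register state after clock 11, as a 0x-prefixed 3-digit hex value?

reg_0 = 0x044
clock 1: out=0, reg = 0x822
clock 2: out=0, reg = 0xC11
clock 3: out=1, reg = 0xE08
clock 4: out=0, reg = 0x704
clock 5: out=0, reg = 0xB82
clock 6: out=0, reg = 0xDC1
clock 7: out=1, reg = 0x6E0
clock 8: out=0, reg = 0x370
clock 9: out=0, reg = 0x9B8
clock 10: out=0, reg = 0x4DC
clock 11: out=0, reg = 0x26E

0x26E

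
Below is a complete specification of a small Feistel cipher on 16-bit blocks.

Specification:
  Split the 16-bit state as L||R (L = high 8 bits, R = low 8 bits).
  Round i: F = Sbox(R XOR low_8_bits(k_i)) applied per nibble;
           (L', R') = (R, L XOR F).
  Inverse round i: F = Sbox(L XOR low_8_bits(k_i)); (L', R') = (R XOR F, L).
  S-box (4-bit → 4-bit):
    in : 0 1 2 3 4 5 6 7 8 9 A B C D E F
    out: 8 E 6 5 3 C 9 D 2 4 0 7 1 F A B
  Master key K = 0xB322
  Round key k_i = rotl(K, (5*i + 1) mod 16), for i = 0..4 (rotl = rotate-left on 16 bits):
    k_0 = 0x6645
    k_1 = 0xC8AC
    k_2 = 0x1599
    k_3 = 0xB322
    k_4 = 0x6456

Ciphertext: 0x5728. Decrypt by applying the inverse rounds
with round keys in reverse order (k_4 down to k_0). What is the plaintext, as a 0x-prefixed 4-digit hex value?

0x5678

s_0 = ciphertext = 0x5728
s_1 = InvRound(s_0, k_4) = 0xA657
s_2 = InvRound(s_1, k_3) = 0x74A6
s_3 = InvRound(s_2, k_2) = 0x0974
s_4 = InvRound(s_3, k_1) = 0x7809
s_5 = InvRound(s_4, k_0) = 0x5678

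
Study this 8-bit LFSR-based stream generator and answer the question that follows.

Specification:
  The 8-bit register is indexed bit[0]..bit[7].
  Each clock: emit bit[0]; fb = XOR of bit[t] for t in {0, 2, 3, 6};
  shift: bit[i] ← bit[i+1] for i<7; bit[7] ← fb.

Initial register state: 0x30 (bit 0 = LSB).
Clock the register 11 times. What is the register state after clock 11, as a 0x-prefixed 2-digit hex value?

reg_0 = 0x30
clock 1: out=0, reg = 0x18
clock 2: out=0, reg = 0x8C
clock 3: out=0, reg = 0x46
clock 4: out=0, reg = 0x23
clock 5: out=1, reg = 0x91
clock 6: out=1, reg = 0xC8
clock 7: out=0, reg = 0x64
clock 8: out=0, reg = 0x32
clock 9: out=0, reg = 0x19
clock 10: out=1, reg = 0x0C
clock 11: out=0, reg = 0x06

0x06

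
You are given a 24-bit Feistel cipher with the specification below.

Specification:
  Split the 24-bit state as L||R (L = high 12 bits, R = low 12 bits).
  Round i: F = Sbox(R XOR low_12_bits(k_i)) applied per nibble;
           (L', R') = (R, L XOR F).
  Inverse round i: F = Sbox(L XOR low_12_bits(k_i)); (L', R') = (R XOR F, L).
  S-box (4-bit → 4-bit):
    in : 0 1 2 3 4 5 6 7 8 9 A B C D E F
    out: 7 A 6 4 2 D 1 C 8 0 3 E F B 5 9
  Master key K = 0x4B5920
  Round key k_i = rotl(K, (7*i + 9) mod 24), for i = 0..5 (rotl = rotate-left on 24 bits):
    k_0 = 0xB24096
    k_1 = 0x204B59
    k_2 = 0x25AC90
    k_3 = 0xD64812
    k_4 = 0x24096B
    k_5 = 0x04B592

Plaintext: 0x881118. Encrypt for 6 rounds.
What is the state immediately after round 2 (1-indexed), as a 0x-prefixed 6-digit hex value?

s_0 = plaintext = 0x881118
s_1 = Round(s_0, k_0) = 0x118204
s_2 = Round(s_1, k_1) = 0x2041C3
s_3 = Round(s_2, k_2) = 0x1C39D0
s_4 = Round(s_3, k_3) = 0x9D0B35
s_5 = Round(s_4, k_4) = 0xB35F05
s_6 = Round(s_5, k_5) = 0xF05839

0x2041C3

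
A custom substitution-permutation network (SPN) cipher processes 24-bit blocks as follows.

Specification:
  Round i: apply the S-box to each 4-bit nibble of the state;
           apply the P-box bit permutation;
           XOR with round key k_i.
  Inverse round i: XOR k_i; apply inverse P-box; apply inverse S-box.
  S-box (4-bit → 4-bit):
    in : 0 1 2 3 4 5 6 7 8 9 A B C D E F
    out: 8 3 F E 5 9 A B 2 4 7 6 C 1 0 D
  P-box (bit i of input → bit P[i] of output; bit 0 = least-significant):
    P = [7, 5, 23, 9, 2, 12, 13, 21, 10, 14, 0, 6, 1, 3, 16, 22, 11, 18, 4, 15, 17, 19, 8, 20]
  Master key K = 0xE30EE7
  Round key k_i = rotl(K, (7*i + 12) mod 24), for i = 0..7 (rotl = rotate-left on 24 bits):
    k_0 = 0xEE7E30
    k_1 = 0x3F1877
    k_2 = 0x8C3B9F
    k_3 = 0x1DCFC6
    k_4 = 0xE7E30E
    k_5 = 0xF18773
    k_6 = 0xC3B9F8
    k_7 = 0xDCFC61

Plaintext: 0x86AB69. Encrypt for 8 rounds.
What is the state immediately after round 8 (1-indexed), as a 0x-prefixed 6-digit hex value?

0xEA7073

s_0 = plaintext = 0x86AB69
s_1 = Round(s_0, k_0) = 0x43AE3B
s_2 = Round(s_1, k_1) = 0x98A94D
s_3 = Round(s_2, k_2) = 0x891A10
s_4 = Round(s_3, k_3) = 0x1599D9
s_5 = Round(s_4, k_4) = 0x6C6B0B
s_6 = Round(s_5, k_5) = 0x09474A
s_7 = Round(s_6, k_6) = 0x52DD0E
s_8 = Round(s_7, k_7) = 0xEA7073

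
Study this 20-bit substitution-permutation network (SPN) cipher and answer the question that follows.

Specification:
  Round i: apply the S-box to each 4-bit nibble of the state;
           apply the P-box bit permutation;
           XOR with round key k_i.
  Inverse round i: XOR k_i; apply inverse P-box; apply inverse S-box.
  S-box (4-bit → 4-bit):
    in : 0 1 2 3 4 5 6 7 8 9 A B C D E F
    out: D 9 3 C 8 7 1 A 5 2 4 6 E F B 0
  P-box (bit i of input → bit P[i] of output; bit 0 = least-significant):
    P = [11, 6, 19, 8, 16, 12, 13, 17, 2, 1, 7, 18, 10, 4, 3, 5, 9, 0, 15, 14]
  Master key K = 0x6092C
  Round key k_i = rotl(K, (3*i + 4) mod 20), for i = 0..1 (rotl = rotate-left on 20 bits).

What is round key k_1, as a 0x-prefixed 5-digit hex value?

K = 0x6092C
k_0 = rotl(K, (3*0+4) mod 20) = rotl(K, 4) = 0x092C6
k_1 = rotl(K, (3*1+4) mod 20) = rotl(K, 7) = 0x49630

0x49630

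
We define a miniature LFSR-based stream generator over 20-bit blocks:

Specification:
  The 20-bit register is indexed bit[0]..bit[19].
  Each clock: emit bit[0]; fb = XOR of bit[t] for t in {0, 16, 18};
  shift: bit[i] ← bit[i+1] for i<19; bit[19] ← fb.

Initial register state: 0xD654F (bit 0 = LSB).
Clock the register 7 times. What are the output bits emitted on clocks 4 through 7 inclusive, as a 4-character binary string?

reg_0 = 0xD654F
clock 1: out=1, reg = 0xEB2A7
clock 2: out=1, reg = 0x75953
clock 3: out=1, reg = 0xBACA9
clock 4: out=1, reg = 0x5D654
clock 5: out=0, reg = 0x2EB2A
clock 6: out=0, reg = 0x17595
clock 7: out=1, reg = 0x0BACA

1001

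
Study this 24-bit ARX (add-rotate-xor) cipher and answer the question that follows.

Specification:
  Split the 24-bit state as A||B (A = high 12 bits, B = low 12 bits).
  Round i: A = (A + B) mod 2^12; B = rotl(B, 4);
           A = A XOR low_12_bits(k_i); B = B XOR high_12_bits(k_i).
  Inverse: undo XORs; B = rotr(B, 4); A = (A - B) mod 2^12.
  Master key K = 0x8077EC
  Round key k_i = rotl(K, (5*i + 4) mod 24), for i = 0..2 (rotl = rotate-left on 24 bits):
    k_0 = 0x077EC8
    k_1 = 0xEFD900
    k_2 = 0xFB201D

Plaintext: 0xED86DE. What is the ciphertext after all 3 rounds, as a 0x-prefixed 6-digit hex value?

s_0 = plaintext = 0xED86DE
s_1 = Round(s_0, k_0) = 0xB7ED91
s_2 = Round(s_1, k_1) = 0x00F7E0
s_3 = Round(s_2, k_2) = 0x7F21B5

0x7F21B5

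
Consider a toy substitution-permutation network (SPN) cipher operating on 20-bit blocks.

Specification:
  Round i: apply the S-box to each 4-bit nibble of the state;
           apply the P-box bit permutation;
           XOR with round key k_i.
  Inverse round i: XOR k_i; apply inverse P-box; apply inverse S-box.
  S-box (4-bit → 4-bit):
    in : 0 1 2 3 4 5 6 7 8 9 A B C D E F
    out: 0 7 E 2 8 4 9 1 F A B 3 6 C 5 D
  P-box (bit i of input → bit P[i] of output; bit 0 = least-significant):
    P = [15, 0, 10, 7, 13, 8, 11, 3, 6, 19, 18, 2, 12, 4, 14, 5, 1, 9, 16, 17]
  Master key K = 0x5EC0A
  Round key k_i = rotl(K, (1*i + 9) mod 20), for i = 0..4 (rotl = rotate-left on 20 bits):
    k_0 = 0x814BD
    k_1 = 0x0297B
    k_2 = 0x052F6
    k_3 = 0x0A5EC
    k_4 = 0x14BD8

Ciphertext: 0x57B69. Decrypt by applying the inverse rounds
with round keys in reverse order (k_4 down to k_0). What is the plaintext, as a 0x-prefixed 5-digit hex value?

0x933B2

s_0 = ciphertext = 0x57B69
s_1 = InvRound(s_0, k_4) = 0x0A579
s_2 = InvRound(s_1, k_3) = 0x03409
s_3 = InvRound(s_2, k_2) = 0xB2662
s_4 = InvRound(s_3, k_1) = 0x2332C
s_5 = InvRound(s_4, k_0) = 0x933B2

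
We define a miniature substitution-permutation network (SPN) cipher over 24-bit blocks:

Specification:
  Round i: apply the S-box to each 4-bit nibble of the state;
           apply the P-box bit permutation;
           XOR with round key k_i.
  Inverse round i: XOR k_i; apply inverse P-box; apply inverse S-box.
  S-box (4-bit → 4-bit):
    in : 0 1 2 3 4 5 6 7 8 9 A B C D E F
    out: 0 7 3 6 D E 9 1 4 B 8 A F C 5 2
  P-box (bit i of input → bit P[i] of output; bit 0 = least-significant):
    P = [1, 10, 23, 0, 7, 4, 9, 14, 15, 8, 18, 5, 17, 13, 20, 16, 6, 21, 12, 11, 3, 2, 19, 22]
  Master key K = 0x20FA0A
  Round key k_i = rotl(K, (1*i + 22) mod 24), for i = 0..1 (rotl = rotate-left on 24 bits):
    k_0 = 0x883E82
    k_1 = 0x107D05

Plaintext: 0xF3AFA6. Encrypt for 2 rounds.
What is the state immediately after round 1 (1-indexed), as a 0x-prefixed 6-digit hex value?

0xA96F85

s_0 = plaintext = 0xF3AFA6
s_1 = Round(s_0, k_0) = 0xA96F85
s_2 = Round(s_1, k_1) = 0xF37244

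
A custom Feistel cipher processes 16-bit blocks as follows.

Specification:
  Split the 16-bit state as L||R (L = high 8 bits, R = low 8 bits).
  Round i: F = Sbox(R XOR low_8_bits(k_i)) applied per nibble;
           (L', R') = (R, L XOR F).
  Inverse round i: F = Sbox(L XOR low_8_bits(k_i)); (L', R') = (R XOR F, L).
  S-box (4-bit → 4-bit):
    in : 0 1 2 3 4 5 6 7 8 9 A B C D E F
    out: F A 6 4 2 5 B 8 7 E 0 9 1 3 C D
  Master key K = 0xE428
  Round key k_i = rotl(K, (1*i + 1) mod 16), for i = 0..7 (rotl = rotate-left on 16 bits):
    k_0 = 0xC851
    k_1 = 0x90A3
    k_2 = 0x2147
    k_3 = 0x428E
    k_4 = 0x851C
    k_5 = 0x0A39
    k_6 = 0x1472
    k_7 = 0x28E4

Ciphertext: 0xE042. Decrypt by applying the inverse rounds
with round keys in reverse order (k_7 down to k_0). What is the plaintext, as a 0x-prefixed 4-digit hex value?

s_0 = ciphertext = 0xE042
s_1 = InvRound(s_0, k_7) = 0xB0E0
s_2 = InvRound(s_1, k_6) = 0xF6B0
s_3 = InvRound(s_2, k_5) = 0xADF6
s_4 = InvRound(s_3, k_4) = 0x6CAD
s_5 = InvRound(s_4, k_3) = 0x6B6C
s_6 = InvRound(s_5, k_2) = 0x0D6B
s_7 = InvRound(s_6, k_1) = 0x670D
s_8 = InvRound(s_7, k_0) = 0x4667

0x4667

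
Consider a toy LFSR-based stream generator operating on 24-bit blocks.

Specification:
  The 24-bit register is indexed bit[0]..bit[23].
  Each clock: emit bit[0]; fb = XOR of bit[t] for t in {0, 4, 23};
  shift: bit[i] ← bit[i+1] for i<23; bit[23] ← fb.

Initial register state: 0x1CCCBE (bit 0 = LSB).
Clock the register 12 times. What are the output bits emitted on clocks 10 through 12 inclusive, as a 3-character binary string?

011

reg_0 = 0x1CCCBE
clock 1: out=0, reg = 0x8E665F
clock 2: out=1, reg = 0xC7332F
clock 3: out=1, reg = 0x639997
clock 4: out=1, reg = 0x31CCCB
clock 5: out=1, reg = 0x98E665
clock 6: out=1, reg = 0x4C7332
clock 7: out=0, reg = 0xA63999
clock 8: out=1, reg = 0xD31CCC
clock 9: out=0, reg = 0xE98E66
clock 10: out=0, reg = 0xF4C733
clock 11: out=1, reg = 0xFA6399
clock 12: out=1, reg = 0xFD31CC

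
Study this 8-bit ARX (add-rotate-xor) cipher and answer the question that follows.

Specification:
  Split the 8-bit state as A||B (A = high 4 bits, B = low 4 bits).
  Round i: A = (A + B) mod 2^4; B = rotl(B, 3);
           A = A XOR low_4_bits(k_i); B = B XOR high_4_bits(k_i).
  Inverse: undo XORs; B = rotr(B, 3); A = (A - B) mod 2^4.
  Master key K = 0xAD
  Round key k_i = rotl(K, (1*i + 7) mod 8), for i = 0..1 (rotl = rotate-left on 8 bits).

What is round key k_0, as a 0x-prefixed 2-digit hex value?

0xD6

K = 0xAD
k_0 = rotl(K, (1*0+7) mod 8) = rotl(K, 7) = 0xD6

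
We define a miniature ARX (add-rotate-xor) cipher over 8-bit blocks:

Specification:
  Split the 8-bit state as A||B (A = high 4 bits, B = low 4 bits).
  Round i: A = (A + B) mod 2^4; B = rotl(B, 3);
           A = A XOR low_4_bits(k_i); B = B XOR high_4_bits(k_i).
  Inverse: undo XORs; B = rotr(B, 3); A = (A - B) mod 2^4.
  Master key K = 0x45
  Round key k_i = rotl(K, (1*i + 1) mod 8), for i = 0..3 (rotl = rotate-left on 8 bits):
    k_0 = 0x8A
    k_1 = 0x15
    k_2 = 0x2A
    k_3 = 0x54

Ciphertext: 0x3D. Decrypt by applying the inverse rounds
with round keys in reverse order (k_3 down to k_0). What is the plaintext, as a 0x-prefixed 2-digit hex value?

0x3C

s_0 = ciphertext = 0x3D
s_1 = InvRound(s_0, k_3) = 0x61
s_2 = InvRound(s_1, k_2) = 0x66
s_3 = InvRound(s_2, k_1) = 0x5E
s_4 = InvRound(s_3, k_0) = 0x3C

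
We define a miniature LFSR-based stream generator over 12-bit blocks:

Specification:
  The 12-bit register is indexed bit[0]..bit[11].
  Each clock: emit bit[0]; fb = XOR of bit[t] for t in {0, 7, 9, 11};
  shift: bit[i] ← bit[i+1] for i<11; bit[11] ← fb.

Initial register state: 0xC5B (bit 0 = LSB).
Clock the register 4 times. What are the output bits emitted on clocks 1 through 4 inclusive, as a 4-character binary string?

reg_0 = 0xC5B
clock 1: out=1, reg = 0x62D
clock 2: out=1, reg = 0x316
clock 3: out=0, reg = 0x98B
clock 4: out=1, reg = 0xCC5

1101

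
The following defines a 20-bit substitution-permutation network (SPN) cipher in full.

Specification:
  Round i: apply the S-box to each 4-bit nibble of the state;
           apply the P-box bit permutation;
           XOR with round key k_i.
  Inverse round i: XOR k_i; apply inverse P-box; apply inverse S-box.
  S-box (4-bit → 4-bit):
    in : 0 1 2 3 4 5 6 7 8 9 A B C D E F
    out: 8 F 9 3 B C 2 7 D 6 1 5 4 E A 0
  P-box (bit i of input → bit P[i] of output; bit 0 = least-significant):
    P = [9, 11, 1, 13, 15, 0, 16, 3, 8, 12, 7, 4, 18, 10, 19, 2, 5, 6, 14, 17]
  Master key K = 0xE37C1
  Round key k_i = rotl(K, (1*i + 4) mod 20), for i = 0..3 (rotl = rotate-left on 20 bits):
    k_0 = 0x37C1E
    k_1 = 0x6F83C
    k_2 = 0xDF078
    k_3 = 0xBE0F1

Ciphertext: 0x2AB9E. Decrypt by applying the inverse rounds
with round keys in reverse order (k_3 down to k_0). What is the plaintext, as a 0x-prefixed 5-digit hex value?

0x6EE0D

s_0 = ciphertext = 0x2AB9E
s_1 = InvRound(s_0, k_3) = 0x75AD7
s_2 = InvRound(s_1, k_2) = 0x25C41
s_3 = InvRound(s_2, k_1) = 0x34040
s_4 = InvRound(s_3, k_0) = 0x6EE0D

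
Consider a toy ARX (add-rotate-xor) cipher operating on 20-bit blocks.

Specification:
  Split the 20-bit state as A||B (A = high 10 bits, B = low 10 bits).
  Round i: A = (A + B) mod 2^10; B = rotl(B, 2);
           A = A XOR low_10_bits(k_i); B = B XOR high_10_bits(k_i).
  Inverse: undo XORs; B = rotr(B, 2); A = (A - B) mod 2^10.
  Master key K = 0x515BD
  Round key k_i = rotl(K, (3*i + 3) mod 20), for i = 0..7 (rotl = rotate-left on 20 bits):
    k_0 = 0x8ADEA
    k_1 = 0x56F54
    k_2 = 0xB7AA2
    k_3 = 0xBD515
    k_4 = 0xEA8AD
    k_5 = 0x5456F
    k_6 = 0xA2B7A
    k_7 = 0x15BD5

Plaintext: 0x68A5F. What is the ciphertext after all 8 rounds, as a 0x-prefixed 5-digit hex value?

s_0 = plaintext = 0x68A5F
s_1 = Round(s_0, k_0) = 0x7AF55
s_2 = Round(s_1, k_1) = 0x8500C
s_3 = Round(s_2, k_2) = 0x20AEE
s_4 = Round(s_3, k_3) = 0x9954F
s_5 = Round(s_4, k_4) = 0xC6697
s_6 = Round(s_5, k_5) = 0x37F0F
s_7 = Round(s_6, k_6) = 0x252B5
s_8 = Round(s_7, k_7) = 0x27280

0x27280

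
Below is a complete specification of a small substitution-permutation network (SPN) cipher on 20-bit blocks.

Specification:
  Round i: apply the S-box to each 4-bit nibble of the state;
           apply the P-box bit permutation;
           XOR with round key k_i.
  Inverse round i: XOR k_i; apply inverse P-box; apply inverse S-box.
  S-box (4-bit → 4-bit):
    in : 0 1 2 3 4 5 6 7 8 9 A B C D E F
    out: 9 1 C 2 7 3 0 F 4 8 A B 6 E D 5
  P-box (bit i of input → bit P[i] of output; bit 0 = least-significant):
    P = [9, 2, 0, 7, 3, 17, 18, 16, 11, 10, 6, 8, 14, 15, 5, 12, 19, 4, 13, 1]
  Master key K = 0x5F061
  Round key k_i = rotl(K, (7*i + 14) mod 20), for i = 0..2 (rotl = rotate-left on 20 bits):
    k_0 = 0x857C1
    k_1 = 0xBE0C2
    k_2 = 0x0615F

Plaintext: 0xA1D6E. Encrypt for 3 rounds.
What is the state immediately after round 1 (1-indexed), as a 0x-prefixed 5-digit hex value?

0x81012

s_0 = plaintext = 0xA1D6E
s_1 = Round(s_0, k_0) = 0x81012
s_2 = Round(s_1, k_1) = 0xB894B
s_3 = Round(s_2, k_2) = 0xE62E1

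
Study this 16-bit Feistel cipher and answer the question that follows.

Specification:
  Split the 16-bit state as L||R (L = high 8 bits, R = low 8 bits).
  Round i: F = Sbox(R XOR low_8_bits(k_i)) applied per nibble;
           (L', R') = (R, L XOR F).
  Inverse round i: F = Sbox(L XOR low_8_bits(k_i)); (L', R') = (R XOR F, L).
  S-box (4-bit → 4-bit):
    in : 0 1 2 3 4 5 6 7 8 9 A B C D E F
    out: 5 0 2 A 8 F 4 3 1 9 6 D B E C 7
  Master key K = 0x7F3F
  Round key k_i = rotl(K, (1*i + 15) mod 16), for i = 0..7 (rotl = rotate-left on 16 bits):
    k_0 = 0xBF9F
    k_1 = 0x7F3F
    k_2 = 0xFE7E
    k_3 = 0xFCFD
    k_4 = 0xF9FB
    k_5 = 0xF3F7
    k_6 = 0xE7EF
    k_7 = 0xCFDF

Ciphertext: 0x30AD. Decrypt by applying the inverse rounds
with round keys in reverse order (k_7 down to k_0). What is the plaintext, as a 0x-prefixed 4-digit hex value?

s_0 = ciphertext = 0x30AD
s_1 = InvRound(s_0, k_7) = 0x6A30
s_2 = InvRound(s_1, k_6) = 0x2F6A
s_3 = InvRound(s_2, k_5) = 0x8B2F
s_4 = InvRound(s_3, k_4) = 0x1A8B
s_5 = InvRound(s_4, k_3) = 0x481A
s_6 = InvRound(s_5, k_2) = 0xBE48
s_7 = InvRound(s_6, k_1) = 0x58BE
s_8 = InvRound(s_7, k_0) = 0x0D58

0x0D58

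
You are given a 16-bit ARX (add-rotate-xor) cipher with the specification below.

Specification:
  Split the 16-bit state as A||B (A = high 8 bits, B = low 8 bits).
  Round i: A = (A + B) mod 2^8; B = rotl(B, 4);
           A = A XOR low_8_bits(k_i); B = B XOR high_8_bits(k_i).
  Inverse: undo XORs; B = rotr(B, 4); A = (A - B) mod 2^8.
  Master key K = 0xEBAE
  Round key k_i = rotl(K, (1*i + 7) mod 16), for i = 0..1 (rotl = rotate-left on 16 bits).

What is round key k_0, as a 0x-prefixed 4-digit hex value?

0xD775

K = 0xEBAE
k_0 = rotl(K, (1*0+7) mod 16) = rotl(K, 7) = 0xD775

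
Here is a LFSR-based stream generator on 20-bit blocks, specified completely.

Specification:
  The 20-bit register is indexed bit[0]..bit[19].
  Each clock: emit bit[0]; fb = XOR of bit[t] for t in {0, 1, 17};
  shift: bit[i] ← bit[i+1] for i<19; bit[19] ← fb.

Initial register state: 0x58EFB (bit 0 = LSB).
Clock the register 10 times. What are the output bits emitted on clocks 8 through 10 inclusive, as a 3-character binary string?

reg_0 = 0x58EFB
clock 1: out=1, reg = 0x2C77D
clock 2: out=1, reg = 0x163BE
clock 3: out=0, reg = 0x8B1DF
clock 4: out=1, reg = 0x458EF
clock 5: out=1, reg = 0x22C77
clock 6: out=1, reg = 0x9163B
clock 7: out=1, reg = 0x48B1D
clock 8: out=1, reg = 0xA458E
clock 9: out=0, reg = 0x522C7
clock 10: out=1, reg = 0x29163

101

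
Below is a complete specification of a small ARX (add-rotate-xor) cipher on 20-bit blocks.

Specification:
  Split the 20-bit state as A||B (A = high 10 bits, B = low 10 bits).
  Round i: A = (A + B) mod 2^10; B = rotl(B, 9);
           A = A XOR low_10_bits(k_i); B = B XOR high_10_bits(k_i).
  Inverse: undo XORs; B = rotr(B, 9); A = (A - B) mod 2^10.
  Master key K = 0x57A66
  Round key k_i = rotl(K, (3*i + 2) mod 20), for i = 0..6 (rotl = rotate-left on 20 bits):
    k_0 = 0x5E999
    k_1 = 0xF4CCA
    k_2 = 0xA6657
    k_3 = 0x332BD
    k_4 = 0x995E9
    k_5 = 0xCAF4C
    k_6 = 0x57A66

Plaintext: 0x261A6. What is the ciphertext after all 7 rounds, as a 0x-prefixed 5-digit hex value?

0x63FCA

s_0 = plaintext = 0x261A6
s_1 = Round(s_0, k_0) = 0xE9DA9
s_2 = Round(s_1, k_1) = 0x66907
s_3 = Round(s_2, k_2) = 0x3D81A
s_4 = Round(s_3, k_3) = 0xEB4C1
s_5 = Round(s_4, k_4) = 0x61C05
s_6 = Round(s_5, k_5) = 0xB0129
s_7 = Round(s_6, k_6) = 0x63FCA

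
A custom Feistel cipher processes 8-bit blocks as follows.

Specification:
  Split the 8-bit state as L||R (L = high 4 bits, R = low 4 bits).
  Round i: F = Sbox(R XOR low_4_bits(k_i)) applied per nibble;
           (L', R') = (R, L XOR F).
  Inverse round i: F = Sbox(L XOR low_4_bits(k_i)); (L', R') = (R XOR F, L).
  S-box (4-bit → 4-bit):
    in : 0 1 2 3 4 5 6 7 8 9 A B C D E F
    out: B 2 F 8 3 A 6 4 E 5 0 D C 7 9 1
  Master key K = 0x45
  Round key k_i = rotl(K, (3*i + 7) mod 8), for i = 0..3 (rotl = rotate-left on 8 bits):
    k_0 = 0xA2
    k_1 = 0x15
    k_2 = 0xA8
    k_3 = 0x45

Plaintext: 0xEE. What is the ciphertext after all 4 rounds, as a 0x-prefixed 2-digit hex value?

s_0 = plaintext = 0xEE
s_1 = Round(s_0, k_0) = 0xE2
s_2 = Round(s_1, k_1) = 0x2A
s_3 = Round(s_2, k_2) = 0xAD
s_4 = Round(s_3, k_3) = 0xD4

0xD4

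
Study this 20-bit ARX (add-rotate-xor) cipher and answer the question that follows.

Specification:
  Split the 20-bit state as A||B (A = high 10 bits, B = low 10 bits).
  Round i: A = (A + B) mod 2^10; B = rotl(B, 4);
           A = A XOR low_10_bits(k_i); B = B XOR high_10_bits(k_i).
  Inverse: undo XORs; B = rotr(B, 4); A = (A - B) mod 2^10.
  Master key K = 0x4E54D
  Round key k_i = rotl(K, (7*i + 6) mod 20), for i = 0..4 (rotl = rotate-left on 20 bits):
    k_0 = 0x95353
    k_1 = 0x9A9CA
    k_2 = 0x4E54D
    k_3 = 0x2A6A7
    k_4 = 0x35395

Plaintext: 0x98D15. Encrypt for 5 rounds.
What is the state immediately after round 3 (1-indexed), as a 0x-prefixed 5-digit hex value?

0x02B50

s_0 = plaintext = 0x98D15
s_1 = Round(s_0, k_0) = 0x0AF00
s_2 = Round(s_1, k_1) = 0xB8666
s_3 = Round(s_2, k_2) = 0x02B50
s_4 = Round(s_3, k_3) = 0x7F5A4
s_5 = Round(s_4, k_4) = 0x0D292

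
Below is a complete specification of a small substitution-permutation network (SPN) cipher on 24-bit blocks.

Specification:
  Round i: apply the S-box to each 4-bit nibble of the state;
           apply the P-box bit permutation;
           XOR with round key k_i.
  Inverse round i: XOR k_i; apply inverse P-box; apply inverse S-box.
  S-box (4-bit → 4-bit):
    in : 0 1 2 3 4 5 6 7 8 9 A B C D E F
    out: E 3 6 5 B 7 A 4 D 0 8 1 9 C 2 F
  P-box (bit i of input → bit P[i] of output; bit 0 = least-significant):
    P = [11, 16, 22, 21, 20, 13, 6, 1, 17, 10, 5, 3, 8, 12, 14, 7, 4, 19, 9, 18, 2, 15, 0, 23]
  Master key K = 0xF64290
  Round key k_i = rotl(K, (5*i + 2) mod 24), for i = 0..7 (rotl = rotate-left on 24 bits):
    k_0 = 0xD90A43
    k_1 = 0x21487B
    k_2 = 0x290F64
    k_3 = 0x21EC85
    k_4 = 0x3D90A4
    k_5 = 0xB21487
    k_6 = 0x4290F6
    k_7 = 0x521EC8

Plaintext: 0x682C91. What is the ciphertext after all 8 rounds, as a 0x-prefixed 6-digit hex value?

0xACC169

s_0 = plaintext = 0x682C91
s_1 = Round(s_0, k_0) = 0x5ED05B
s_2 = Round(s_1, k_1) = 0x39A496
s_3 = Round(s_2, k_2) = 0x0A0BE9
s_4 = Round(s_3, k_3) = 0xA71C04
s_5 = Round(s_4, k_4) = 0x9EABEE
s_6 = Round(s_5, k_5) = 0xB93407
s_7 = Round(s_6, k_6) = 0x00F5B8
s_8 = Round(s_7, k_7) = 0xACC169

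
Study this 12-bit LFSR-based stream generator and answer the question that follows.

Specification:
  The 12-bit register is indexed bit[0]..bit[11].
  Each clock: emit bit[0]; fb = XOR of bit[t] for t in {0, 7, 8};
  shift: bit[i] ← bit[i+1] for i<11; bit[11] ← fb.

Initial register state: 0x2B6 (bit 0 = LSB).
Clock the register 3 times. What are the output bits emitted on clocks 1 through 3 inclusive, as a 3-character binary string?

reg_0 = 0x2B6
clock 1: out=0, reg = 0x95B
clock 2: out=1, reg = 0x4AD
clock 3: out=1, reg = 0x256

011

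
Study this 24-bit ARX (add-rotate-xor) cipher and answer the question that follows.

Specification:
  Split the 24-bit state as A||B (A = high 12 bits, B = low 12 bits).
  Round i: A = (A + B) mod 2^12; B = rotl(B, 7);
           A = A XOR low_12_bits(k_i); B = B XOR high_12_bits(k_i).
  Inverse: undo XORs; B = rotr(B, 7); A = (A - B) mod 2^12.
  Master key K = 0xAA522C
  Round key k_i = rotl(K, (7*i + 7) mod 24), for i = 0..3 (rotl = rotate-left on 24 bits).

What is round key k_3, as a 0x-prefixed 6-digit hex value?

0xA522CA

K = 0xAA522C
k_0 = rotl(K, (7*0+7) mod 24) = rotl(K, 7) = 0x291655
k_1 = rotl(K, (7*1+7) mod 24) = rotl(K, 14) = 0x8B2A94
k_2 = rotl(K, (7*2+7) mod 24) = rotl(K, 21) = 0x954A45
k_3 = rotl(K, (7*3+7) mod 24) = rotl(K, 4) = 0xA522CA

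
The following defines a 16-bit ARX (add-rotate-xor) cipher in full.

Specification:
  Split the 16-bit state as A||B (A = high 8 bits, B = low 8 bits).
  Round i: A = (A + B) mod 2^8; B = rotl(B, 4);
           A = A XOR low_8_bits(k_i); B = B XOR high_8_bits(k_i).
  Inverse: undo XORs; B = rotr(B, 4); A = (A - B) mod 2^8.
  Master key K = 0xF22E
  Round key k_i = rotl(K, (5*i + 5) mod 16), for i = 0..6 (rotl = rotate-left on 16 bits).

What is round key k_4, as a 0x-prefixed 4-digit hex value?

0x5DE4

K = 0xF22E
k_0 = rotl(K, (5*0+5) mod 16) = rotl(K, 5) = 0x45DE
k_1 = rotl(K, (5*1+5) mod 16) = rotl(K, 10) = 0xBBC8
k_2 = rotl(K, (5*2+5) mod 16) = rotl(K, 15) = 0x7917
k_3 = rotl(K, (5*3+5) mod 16) = rotl(K, 4) = 0x22EF
k_4 = rotl(K, (5*4+5) mod 16) = rotl(K, 9) = 0x5DE4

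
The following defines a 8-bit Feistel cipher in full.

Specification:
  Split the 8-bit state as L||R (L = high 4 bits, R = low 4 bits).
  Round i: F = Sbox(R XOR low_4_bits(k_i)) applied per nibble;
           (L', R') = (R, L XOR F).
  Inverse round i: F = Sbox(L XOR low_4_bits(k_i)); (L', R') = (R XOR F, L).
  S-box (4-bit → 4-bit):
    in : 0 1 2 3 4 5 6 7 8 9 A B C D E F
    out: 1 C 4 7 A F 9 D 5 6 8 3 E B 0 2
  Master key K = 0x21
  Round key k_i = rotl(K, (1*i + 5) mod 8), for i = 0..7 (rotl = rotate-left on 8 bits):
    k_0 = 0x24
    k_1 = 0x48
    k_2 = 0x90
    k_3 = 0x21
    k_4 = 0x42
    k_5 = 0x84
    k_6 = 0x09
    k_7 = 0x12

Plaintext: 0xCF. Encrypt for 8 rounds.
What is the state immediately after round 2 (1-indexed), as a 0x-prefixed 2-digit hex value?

0xF2

s_0 = plaintext = 0xCF
s_1 = Round(s_0, k_0) = 0xFF
s_2 = Round(s_1, k_1) = 0xF2
s_3 = Round(s_2, k_2) = 0x2B
s_4 = Round(s_3, k_3) = 0xBA
s_5 = Round(s_4, k_4) = 0xAE
s_6 = Round(s_5, k_5) = 0xE2
s_7 = Round(s_6, k_6) = 0x2D
s_8 = Round(s_7, k_7) = 0xD0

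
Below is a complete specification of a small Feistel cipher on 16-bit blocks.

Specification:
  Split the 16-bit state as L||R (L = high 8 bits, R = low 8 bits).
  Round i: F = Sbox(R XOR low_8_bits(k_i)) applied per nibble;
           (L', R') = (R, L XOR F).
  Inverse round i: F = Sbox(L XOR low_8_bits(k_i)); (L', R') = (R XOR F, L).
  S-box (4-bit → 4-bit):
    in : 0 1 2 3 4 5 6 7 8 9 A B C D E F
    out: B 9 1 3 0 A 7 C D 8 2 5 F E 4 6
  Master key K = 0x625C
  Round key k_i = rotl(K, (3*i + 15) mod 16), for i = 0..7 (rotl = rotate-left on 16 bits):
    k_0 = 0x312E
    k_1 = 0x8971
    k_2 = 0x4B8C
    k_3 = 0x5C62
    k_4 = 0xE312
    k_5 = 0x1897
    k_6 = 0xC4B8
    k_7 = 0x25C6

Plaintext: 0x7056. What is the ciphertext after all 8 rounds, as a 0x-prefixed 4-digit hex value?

0x4DBE

s_0 = plaintext = 0x7056
s_1 = Round(s_0, k_0) = 0x56BD
s_2 = Round(s_1, k_1) = 0xBDA9
s_3 = Round(s_2, k_2) = 0xA9A7
s_4 = Round(s_3, k_3) = 0xA753
s_5 = Round(s_4, k_4) = 0x53AE
s_6 = Round(s_5, k_5) = 0xAE6B
s_7 = Round(s_6, k_6) = 0x6B4D
s_8 = Round(s_7, k_7) = 0x4DBE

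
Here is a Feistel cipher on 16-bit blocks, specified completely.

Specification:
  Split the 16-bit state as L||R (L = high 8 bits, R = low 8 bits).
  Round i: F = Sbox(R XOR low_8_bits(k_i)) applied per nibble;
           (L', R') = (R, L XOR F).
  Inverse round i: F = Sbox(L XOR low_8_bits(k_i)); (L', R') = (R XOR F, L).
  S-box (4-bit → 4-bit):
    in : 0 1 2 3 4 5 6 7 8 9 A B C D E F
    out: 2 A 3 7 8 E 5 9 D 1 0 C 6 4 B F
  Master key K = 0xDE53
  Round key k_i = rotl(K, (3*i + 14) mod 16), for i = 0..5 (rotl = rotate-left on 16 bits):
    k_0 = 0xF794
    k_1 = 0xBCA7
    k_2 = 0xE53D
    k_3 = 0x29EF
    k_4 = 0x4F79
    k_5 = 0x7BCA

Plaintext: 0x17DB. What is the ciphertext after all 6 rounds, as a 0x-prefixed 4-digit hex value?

0x54EA

s_0 = plaintext = 0x17DB
s_1 = Round(s_0, k_0) = 0xDB98
s_2 = Round(s_1, k_1) = 0x98A4
s_3 = Round(s_2, k_2) = 0xA489
s_4 = Round(s_3, k_3) = 0x89F1
s_5 = Round(s_4, k_4) = 0xF154
s_6 = Round(s_5, k_5) = 0x54EA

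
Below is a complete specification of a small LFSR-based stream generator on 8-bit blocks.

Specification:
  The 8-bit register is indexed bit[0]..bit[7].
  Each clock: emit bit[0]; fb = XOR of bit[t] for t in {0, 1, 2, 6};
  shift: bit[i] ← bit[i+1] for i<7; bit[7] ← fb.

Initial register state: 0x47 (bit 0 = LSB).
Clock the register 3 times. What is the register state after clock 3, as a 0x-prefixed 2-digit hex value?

0x88

reg_0 = 0x47
clock 1: out=1, reg = 0x23
clock 2: out=1, reg = 0x11
clock 3: out=1, reg = 0x88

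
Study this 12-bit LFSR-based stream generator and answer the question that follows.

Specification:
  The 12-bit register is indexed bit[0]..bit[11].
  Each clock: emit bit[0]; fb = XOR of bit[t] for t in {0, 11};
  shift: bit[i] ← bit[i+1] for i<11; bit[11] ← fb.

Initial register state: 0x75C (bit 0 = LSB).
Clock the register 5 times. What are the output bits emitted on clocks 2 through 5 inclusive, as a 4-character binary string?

reg_0 = 0x75C
clock 1: out=0, reg = 0x3AE
clock 2: out=0, reg = 0x1D7
clock 3: out=1, reg = 0x8EB
clock 4: out=1, reg = 0x475
clock 5: out=1, reg = 0xA3A

0111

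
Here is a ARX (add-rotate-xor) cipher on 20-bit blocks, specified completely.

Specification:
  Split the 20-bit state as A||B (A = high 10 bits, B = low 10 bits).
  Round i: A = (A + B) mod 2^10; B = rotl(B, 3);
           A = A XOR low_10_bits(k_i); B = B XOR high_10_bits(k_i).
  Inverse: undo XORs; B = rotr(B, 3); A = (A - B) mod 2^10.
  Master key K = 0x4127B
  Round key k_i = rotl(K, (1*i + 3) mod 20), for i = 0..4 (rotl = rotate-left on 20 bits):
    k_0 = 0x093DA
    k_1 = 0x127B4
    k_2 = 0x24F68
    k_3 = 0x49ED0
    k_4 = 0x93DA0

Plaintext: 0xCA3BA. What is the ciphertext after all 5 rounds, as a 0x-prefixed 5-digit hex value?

s_0 = plaintext = 0xCA3BA
s_1 = Round(s_0, k_0) = 0x4E1F3
s_2 = Round(s_1, k_1) = 0x27FD2
s_3 = Round(s_2, k_2) = 0xC6604
s_4 = Round(s_3, k_3) = 0xF3503
s_5 = Round(s_4, k_4) = 0x5C255

0x5C255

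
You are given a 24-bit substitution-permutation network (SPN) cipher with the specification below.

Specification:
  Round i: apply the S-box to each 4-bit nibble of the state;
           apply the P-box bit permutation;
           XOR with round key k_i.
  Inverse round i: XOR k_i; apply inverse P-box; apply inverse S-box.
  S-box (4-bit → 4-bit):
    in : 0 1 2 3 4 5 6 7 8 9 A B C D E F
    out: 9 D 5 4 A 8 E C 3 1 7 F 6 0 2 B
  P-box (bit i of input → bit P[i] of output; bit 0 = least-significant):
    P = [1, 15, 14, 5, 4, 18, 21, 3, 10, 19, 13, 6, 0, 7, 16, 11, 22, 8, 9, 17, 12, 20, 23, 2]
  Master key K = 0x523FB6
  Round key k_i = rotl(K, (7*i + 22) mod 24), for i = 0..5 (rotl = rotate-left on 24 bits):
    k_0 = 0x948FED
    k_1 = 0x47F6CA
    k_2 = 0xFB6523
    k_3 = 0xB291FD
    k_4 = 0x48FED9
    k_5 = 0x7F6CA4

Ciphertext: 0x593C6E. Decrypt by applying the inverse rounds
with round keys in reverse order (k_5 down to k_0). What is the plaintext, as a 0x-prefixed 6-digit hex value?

s_0 = ciphertext = 0x593C6E
s_1 = InvRound(s_0, k_5) = 0x95E562
s_2 = InvRound(s_1, k_4) = 0xAABEF0
s_3 = InvRound(s_2, k_3) = 0x4C0A5D
s_4 = InvRound(s_3, k_2) = 0x6671B1
s_5 = InvRound(s_4, k_1) = 0xDC201F
s_6 = InvRound(s_5, k_0) = 0xDA4B9F

0xDA4B9F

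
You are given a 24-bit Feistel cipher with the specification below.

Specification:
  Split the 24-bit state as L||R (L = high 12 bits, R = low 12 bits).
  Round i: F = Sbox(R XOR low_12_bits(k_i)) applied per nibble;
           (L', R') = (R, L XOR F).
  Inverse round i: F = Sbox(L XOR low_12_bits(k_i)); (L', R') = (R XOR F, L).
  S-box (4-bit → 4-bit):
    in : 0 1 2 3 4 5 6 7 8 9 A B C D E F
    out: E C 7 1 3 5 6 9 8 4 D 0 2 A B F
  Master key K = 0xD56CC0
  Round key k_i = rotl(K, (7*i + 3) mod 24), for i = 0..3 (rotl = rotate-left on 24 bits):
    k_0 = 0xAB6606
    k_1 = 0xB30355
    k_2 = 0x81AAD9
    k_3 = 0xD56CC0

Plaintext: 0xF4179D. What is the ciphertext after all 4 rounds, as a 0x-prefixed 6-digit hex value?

s_0 = plaintext = 0xF4179D
s_1 = Round(s_0, k_0) = 0x79D301
s_2 = Round(s_1, k_1) = 0x3019CE
s_3 = Round(s_2, k_2) = 0x9CE2C8
s_4 = Round(s_3, k_3) = 0x2C8226

0x2C8226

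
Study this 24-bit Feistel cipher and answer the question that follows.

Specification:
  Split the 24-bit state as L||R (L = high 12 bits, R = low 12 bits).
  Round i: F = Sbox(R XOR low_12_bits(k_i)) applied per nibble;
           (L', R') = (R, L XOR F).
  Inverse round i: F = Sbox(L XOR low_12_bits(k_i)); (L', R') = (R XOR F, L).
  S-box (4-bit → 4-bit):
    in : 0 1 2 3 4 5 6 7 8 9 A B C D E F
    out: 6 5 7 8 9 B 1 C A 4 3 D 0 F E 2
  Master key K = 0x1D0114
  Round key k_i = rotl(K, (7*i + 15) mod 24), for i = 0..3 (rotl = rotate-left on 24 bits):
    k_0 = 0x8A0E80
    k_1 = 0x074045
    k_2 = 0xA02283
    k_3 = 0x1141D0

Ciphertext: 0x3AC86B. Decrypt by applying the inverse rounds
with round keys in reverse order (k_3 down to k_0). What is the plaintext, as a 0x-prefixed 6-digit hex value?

0x9CEFE3

s_0 = ciphertext = 0x3AC86B
s_1 = InvRound(s_0, k_3) = 0xFAB3AC
s_2 = InvRound(s_1, k_2) = 0xCD6FAB
s_3 = InvRound(s_2, k_1) = 0xFE3CD6
s_4 = InvRound(s_3, k_0) = 0x9CEFE3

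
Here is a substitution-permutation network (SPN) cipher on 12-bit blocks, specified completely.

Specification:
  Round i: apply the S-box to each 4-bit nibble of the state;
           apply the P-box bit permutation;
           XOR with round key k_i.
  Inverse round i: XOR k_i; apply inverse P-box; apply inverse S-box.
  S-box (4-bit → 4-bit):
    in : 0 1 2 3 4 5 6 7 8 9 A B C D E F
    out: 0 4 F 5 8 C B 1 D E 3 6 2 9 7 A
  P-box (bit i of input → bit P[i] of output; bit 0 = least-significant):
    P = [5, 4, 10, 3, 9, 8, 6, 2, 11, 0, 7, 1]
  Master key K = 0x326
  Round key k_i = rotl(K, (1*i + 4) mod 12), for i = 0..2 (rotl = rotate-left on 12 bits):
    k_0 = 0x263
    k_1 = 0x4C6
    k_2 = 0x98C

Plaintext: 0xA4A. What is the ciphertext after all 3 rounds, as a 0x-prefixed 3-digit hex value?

0xCDD

s_0 = plaintext = 0xA4A
s_1 = Round(s_0, k_0) = 0xA56
s_2 = Round(s_1, k_1) = 0xCBB
s_3 = Round(s_2, k_2) = 0xCDD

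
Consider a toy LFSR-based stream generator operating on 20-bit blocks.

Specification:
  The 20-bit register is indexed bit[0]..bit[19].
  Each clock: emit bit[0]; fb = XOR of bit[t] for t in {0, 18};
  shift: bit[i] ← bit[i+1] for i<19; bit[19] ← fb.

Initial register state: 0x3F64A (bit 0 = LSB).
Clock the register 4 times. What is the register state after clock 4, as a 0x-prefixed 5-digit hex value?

reg_0 = 0x3F64A
clock 1: out=0, reg = 0x1FB25
clock 2: out=1, reg = 0x8FD92
clock 3: out=0, reg = 0x47EC9
clock 4: out=1, reg = 0x23F64

0x23F64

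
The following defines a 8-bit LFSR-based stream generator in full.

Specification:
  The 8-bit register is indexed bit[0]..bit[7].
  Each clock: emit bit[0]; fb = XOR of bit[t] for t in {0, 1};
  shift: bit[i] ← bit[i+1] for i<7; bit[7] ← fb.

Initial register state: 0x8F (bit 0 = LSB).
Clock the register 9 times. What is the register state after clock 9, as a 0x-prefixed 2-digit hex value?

reg_0 = 0x8F
clock 1: out=1, reg = 0x47
clock 2: out=1, reg = 0x23
clock 3: out=1, reg = 0x11
clock 4: out=1, reg = 0x88
clock 5: out=0, reg = 0x44
clock 6: out=0, reg = 0x22
clock 7: out=0, reg = 0x91
clock 8: out=1, reg = 0xC8
clock 9: out=0, reg = 0x64

0x64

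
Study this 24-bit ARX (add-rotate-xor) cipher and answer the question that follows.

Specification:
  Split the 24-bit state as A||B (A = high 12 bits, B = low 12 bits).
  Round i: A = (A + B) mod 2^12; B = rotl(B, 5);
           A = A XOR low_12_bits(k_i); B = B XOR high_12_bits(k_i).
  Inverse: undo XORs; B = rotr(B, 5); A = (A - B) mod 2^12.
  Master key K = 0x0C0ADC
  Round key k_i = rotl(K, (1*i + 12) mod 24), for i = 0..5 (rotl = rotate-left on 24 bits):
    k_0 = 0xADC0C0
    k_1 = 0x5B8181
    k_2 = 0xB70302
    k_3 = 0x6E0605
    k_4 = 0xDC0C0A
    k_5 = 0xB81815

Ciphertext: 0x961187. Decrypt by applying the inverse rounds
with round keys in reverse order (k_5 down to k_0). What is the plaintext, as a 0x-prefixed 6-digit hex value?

0xCAC097

s_0 = ciphertext = 0x961187
s_1 = InvRound(s_0, k_5) = 0xE24350
s_2 = InvRound(s_1, k_4) = 0x9BA874
s_3 = InvRound(s_2, k_3) = 0x54BA74
s_4 = InvRound(s_3, k_2) = 0x441208
s_5 = InvRound(s_4, k_1) = 0xD8383D
s_6 = InvRound(s_5, k_0) = 0xCAC097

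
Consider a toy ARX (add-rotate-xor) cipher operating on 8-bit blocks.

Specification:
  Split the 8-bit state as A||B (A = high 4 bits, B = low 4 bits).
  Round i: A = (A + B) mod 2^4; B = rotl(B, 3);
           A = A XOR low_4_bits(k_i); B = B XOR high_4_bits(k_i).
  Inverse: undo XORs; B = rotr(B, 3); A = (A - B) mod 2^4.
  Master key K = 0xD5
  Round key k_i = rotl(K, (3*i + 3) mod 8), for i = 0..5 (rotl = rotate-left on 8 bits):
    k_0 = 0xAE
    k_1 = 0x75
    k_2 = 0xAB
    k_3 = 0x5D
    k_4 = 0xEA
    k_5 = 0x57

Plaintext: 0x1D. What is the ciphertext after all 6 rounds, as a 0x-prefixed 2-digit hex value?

0x47

s_0 = plaintext = 0x1D
s_1 = Round(s_0, k_0) = 0x04
s_2 = Round(s_1, k_1) = 0x15
s_3 = Round(s_2, k_2) = 0xD0
s_4 = Round(s_3, k_3) = 0x05
s_5 = Round(s_4, k_4) = 0xF4
s_6 = Round(s_5, k_5) = 0x47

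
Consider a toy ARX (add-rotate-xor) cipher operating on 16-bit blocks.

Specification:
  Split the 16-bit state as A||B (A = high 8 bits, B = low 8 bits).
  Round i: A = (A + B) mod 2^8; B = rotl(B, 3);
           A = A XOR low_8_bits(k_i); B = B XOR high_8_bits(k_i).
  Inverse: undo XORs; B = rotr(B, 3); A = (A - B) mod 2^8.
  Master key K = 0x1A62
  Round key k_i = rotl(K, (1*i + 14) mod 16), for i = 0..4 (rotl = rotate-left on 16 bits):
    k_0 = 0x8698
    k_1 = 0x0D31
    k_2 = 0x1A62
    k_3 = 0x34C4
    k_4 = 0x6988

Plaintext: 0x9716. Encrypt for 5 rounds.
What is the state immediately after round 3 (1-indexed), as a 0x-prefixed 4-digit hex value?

s_0 = plaintext = 0x9716
s_1 = Round(s_0, k_0) = 0x3536
s_2 = Round(s_1, k_1) = 0x5ABC
s_3 = Round(s_2, k_2) = 0x74FF
s_4 = Round(s_3, k_3) = 0xB7CB
s_5 = Round(s_4, k_4) = 0x0A37

0x74FF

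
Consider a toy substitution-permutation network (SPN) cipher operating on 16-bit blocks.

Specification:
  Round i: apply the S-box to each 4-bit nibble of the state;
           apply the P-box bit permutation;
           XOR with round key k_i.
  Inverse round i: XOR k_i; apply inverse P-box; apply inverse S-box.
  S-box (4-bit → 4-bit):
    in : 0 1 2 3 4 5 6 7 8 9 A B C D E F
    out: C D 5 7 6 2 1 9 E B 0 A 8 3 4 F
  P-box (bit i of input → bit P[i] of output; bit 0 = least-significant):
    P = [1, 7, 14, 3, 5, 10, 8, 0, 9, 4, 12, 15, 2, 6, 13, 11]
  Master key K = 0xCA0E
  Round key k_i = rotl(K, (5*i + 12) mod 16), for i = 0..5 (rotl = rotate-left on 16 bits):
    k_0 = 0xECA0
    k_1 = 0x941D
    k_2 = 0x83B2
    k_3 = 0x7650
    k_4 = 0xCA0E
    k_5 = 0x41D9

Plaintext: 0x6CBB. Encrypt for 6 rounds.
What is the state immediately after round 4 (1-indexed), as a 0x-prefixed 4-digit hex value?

s_0 = plaintext = 0x6CBB
s_1 = Round(s_0, k_0) = 0x682D
s_2 = Round(s_1, k_1) = 0x05AB
s_3 = Round(s_2, k_2) = 0xAB2A
s_4 = Round(s_3, k_3) = 0xF760
s_5 = Round(s_4, k_4) = 0x2062
s_6 = Round(s_5, k_5) = 0xB1FF

0xF760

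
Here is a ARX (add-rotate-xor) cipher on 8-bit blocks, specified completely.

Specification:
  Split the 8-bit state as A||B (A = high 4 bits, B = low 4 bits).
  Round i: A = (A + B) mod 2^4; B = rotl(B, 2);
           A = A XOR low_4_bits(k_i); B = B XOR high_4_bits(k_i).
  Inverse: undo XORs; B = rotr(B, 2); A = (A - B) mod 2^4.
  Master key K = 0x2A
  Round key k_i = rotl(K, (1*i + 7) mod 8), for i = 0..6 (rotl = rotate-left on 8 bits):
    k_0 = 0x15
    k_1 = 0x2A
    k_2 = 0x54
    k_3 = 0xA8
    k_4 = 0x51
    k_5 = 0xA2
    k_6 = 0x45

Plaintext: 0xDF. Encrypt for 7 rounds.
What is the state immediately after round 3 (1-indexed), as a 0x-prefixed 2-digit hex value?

s_0 = plaintext = 0xDF
s_1 = Round(s_0, k_0) = 0x9E
s_2 = Round(s_1, k_1) = 0xD9
s_3 = Round(s_2, k_2) = 0x23
s_4 = Round(s_3, k_3) = 0xD6
s_5 = Round(s_4, k_4) = 0x2C
s_6 = Round(s_5, k_5) = 0xC9
s_7 = Round(s_6, k_6) = 0x02

0x23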